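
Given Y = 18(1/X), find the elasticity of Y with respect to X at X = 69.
Elasticity = -1

Elasticity = (dY/dX) · (X/Y)

dY/dX = -18/X²
At X = 69: dY/dX = -2/529, Y = 6/23

Elasticity = (-2/529) · (69 / (6/23)) = -1

Interpretation: for a small percentage change in X, the percentage change in Y is approximately -1.00 times as large.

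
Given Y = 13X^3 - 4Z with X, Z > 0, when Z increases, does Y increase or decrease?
Y decreases

Taking the partial derivative:
∂Y/∂Z = -4

∂Y/∂Z = -4 < 0 (assuming positive values)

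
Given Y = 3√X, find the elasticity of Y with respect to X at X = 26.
Elasticity = 1/2

Elasticity = (dY/dX) · (X/Y)

dY/dX = 3/(2·√X)
At X = 26: dY/dX = 3·√26/52, Y = 3·√26

Elasticity = (3·√26/52) · (26 / (3·√26)) = 1/2

Interpretation: for a small percentage change in X, the percentage change in Y is approximately 0.50 times as large.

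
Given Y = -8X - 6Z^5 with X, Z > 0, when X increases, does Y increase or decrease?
Y decreases

Taking the partial derivative:
∂Y/∂X = -8

∂Y/∂X = -8 < 0 (assuming positive values)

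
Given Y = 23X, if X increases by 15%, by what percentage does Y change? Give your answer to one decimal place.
15.0%

For Y = 23X:
If X → X(1 + 0.15)
Then Y → Y · (1 + 0.15)^1
     = Y · 1.1500

Percentage change = ((1 + 0.15)^1 − 1) × 100% = 15.0%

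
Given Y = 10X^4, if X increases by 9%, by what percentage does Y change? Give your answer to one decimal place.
41.2%

For Y = 10X^4:
If X → X(1 + 0.09)
Then Y → Y · (1 + 0.09)^4
     ≈ Y · 1.4116

Percentage change = ((1 + 0.09)^4 − 1) × 100% ≈ 41.2%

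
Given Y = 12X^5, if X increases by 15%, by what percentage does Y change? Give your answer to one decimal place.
101.1%

For Y = 12X^5:
If X → X(1 + 0.15)
Then Y → Y · (1 + 0.15)^5
     ≈ Y · 2.0114

Percentage change = ((1 + 0.15)^5 − 1) × 100% ≈ 101.1%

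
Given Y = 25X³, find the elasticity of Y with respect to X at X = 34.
Elasticity = 3

Elasticity = (dY/dX) · (X/Y)

dY/dX = 75·X²
At X = 34: dY/dX = 86700, Y = 982600

Elasticity = 86700 · (34 / 982600) = 3

Interpretation: for a small percentage change in X, the percentage change in Y is approximately 3.00 times as large.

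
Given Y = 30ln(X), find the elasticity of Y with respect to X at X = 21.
Elasticity = 1/ln(21) ≈ 0.3285

Elasticity = (dY/dX) · (X/Y)

dY/dX = 30/X
At X = 21: dY/dX = 10/7, Y = 30·ln(21)

Elasticity = (10/7) · (21 / (30·ln(21))) = 1/ln(21) ≈ 0.3285

Interpretation: for a small percentage change in X, the percentage change in Y is approximately 0.33 times as large.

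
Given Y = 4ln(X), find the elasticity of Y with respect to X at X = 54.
Elasticity = 1/ln(54) ≈ 0.2507

Elasticity = (dY/dX) · (X/Y)

dY/dX = 4/X
At X = 54: dY/dX = 2/27, Y = 4·ln(54)

Elasticity = (2/27) · (54 / (4·ln(54))) = 1/ln(54) ≈ 0.2507

Interpretation: for a small percentage change in X, the percentage change in Y is approximately 0.25 times as large.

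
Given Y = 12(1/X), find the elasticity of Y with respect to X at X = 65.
Elasticity = -1

Elasticity = (dY/dX) · (X/Y)

dY/dX = -12/X²
At X = 65: dY/dX = -12/4225, Y = 12/65

Elasticity = (-12/4225) · (65 / (12/65)) = -1

Interpretation: for a small percentage change in X, the percentage change in Y is approximately -1.00 times as large.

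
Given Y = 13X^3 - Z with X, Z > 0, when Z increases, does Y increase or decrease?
Y decreases

Taking the partial derivative:
∂Y/∂Z = -1

∂Y/∂Z = -1 < 0 (assuming positive values)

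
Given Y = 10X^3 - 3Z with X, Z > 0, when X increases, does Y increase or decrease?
Y increases

Taking the partial derivative:
∂Y/∂X = 30X^2

∂Y/∂X = 30X^2 > 0 (assuming positive values)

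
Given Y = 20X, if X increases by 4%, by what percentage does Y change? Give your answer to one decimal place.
4.0%

For Y = 20X:
If X → X(1 + 0.04)
Then Y → Y · (1 + 0.04)^1
     = Y · 1.0400

Percentage change = ((1 + 0.04)^1 − 1) × 100% = 4.0%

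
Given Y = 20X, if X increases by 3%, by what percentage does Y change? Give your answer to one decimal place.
3.0%

For Y = 20X:
If X → X(1 + 0.03)
Then Y → Y · (1 + 0.03)^1
     = Y · 1.0300

Percentage change = ((1 + 0.03)^1 − 1) × 100% = 3.0%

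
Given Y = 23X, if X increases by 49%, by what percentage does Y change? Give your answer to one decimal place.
49.0%

For Y = 23X:
If X → X(1 + 0.49)
Then Y → Y · (1 + 0.49)^1
     = Y · 1.4900

Percentage change = ((1 + 0.49)^1 − 1) × 100% = 49.0%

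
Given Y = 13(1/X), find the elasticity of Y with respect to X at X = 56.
Elasticity = -1

Elasticity = (dY/dX) · (X/Y)

dY/dX = -13/X²
At X = 56: dY/dX = -13/3136, Y = 13/56

Elasticity = (-13/3136) · (56 / (13/56)) = -1

Interpretation: for a small percentage change in X, the percentage change in Y is approximately -1.00 times as large.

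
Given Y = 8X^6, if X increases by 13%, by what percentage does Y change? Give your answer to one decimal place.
108.2%

For Y = 8X^6:
If X → X(1 + 0.13)
Then Y → Y · (1 + 0.13)^6
     ≈ Y · 2.0820

Percentage change = ((1 + 0.13)^6 − 1) × 100% ≈ 108.2%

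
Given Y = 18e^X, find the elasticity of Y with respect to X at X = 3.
Elasticity = 3

Elasticity = (dY/dX) · (X/Y)

dY/dX = 18·e^X
At X = 3: dY/dX = 18·e^3, Y = 18·e^3

Elasticity = (18·e^3) · (3 / (18·e^3)) = 3

Interpretation: for a small percentage change in X, the percentage change in Y is approximately 3.00 times as large.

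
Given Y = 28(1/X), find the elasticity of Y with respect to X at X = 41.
Elasticity = -1

Elasticity = (dY/dX) · (X/Y)

dY/dX = -28/X²
At X = 41: dY/dX = -28/1681, Y = 28/41

Elasticity = (-28/1681) · (41 / (28/41)) = -1

Interpretation: for a small percentage change in X, the percentage change in Y is approximately -1.00 times as large.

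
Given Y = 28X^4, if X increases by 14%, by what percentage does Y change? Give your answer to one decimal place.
68.9%

For Y = 28X^4:
If X → X(1 + 0.14)
Then Y → Y · (1 + 0.14)^4
     ≈ Y · 1.6890

Percentage change = ((1 + 0.14)^4 − 1) × 100% ≈ 68.9%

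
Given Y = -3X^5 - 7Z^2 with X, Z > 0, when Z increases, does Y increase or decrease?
Y decreases

Taking the partial derivative:
∂Y/∂Z = -14Z

∂Y/∂Z = -14Z < 0 (assuming positive values)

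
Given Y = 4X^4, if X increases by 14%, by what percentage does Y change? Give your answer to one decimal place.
68.9%

For Y = 4X^4:
If X → X(1 + 0.14)
Then Y → Y · (1 + 0.14)^4
     ≈ Y · 1.6890

Percentage change = ((1 + 0.14)^4 − 1) × 100% ≈ 68.9%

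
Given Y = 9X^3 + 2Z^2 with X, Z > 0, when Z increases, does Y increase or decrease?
Y increases

Taking the partial derivative:
∂Y/∂Z = 4Z

∂Y/∂Z = 4Z > 0 (assuming positive values)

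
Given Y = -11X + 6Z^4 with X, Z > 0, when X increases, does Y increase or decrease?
Y decreases

Taking the partial derivative:
∂Y/∂X = -11

∂Y/∂X = -11 < 0 (assuming positive values)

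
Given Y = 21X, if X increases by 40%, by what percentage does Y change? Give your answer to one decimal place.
40.0%

For Y = 21X:
If X → X(1 + 0.4)
Then Y → Y · (1 + 0.4)^1
     = Y · 1.4000

Percentage change = ((1 + 0.4)^1 − 1) × 100% = 40.0%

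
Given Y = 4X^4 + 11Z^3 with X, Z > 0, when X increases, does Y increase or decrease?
Y increases

Taking the partial derivative:
∂Y/∂X = 16X^3

∂Y/∂X = 16X^3 > 0 (assuming positive values)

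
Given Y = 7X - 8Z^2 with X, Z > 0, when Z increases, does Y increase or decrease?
Y decreases

Taking the partial derivative:
∂Y/∂Z = -16Z

∂Y/∂Z = -16Z < 0 (assuming positive values)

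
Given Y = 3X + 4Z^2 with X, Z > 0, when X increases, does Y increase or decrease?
Y increases

Taking the partial derivative:
∂Y/∂X = 3

∂Y/∂X = 3 > 0 (assuming positive values)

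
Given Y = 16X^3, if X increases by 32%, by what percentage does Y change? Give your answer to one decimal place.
130.0%

For Y = 16X^3:
If X → X(1 + 0.32)
Then Y → Y · (1 + 0.32)^3
     ≈ Y · 2.3000

Percentage change = ((1 + 0.32)^3 − 1) × 100% ≈ 130.0%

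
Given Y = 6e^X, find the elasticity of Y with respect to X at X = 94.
Elasticity = 94

Elasticity = (dY/dX) · (X/Y)

dY/dX = 6·e^X
At X = 94: dY/dX = 6·e^94, Y = 6·e^94

Elasticity = (6·e^94) · (94 / (6·e^94)) = 94

Interpretation: for a small percentage change in X, the percentage change in Y is approximately 94.00 times as large.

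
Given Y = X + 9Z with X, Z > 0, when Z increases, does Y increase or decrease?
Y increases

Taking the partial derivative:
∂Y/∂Z = 9

∂Y/∂Z = 9 > 0 (assuming positive values)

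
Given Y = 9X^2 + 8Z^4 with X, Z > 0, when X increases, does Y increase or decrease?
Y increases

Taking the partial derivative:
∂Y/∂X = 18X

∂Y/∂X = 18X > 0 (assuming positive values)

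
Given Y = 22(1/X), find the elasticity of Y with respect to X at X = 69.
Elasticity = -1

Elasticity = (dY/dX) · (X/Y)

dY/dX = -22/X²
At X = 69: dY/dX = -22/4761, Y = 22/69

Elasticity = (-22/4761) · (69 / (22/69)) = -1

Interpretation: for a small percentage change in X, the percentage change in Y is approximately -1.00 times as large.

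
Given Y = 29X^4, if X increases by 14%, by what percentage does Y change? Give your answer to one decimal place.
68.9%

For Y = 29X^4:
If X → X(1 + 0.14)
Then Y → Y · (1 + 0.14)^4
     ≈ Y · 1.6890

Percentage change = ((1 + 0.14)^4 − 1) × 100% ≈ 68.9%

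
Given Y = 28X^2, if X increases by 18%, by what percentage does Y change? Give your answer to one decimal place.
39.2%

For Y = 28X^2:
If X → X(1 + 0.18)
Then Y → Y · (1 + 0.18)^2
     = Y · 1.3924

Percentage change = ((1 + 0.18)^2 − 1) × 100% ≈ 39.2%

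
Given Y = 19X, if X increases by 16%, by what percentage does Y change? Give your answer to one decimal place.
16.0%

For Y = 19X:
If X → X(1 + 0.16)
Then Y → Y · (1 + 0.16)^1
     = Y · 1.1600

Percentage change = ((1 + 0.16)^1 − 1) × 100% = 16.0%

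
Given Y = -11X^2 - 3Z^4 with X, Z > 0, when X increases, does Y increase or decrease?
Y decreases

Taking the partial derivative:
∂Y/∂X = -22X

∂Y/∂X = -22X < 0 (assuming positive values)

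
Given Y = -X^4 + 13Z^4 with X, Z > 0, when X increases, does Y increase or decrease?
Y decreases

Taking the partial derivative:
∂Y/∂X = -4X^3

∂Y/∂X = -4X^3 < 0 (assuming positive values)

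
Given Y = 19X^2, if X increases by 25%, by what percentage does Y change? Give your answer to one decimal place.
56.3%

For Y = 19X^2:
If X → X(1 + 0.25)
Then Y → Y · (1 + 0.25)^2
     = Y · 1.5625

Percentage change = ((1 + 0.25)^2 − 1) × 100% ≈ 56.3%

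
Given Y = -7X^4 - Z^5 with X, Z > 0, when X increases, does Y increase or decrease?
Y decreases

Taking the partial derivative:
∂Y/∂X = -28X^3

∂Y/∂X = -28X^3 < 0 (assuming positive values)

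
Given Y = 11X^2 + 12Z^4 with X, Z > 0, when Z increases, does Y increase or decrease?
Y increases

Taking the partial derivative:
∂Y/∂Z = 48Z^3

∂Y/∂Z = 48Z^3 > 0 (assuming positive values)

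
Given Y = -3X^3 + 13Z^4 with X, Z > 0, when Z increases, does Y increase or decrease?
Y increases

Taking the partial derivative:
∂Y/∂Z = 52Z^3

∂Y/∂Z = 52Z^3 > 0 (assuming positive values)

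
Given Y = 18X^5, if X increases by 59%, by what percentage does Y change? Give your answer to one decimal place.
916.2%

For Y = 18X^5:
If X → X(1 + 0.59)
Then Y → Y · (1 + 0.59)^5
     ≈ Y · 10.1622

Percentage change = ((1 + 0.59)^5 − 1) × 100% ≈ 916.2%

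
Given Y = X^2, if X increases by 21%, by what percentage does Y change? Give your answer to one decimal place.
46.4%

For Y = X^2:
If X → X(1 + 0.21)
Then Y → Y · (1 + 0.21)^2
     = Y · 1.4641

Percentage change = ((1 + 0.21)^2 − 1) × 100% ≈ 46.4%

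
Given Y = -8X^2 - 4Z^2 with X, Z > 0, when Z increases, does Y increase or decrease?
Y decreases

Taking the partial derivative:
∂Y/∂Z = -8Z

∂Y/∂Z = -8Z < 0 (assuming positive values)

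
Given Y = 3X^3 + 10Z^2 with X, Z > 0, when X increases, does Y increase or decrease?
Y increases

Taking the partial derivative:
∂Y/∂X = 9X^2

∂Y/∂X = 9X^2 > 0 (assuming positive values)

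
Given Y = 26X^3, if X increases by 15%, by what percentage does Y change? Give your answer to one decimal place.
52.1%

For Y = 26X^3:
If X → X(1 + 0.15)
Then Y → Y · (1 + 0.15)^3
     ≈ Y · 1.5209

Percentage change = ((1 + 0.15)^3 − 1) × 100% ≈ 52.1%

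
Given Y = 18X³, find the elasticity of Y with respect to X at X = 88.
Elasticity = 3

Elasticity = (dY/dX) · (X/Y)

dY/dX = 54·X²
At X = 88: dY/dX = 418176, Y = 12266496

Elasticity = 418176 · (88 / 12266496) = 3

Interpretation: for a small percentage change in X, the percentage change in Y is approximately 3.00 times as large.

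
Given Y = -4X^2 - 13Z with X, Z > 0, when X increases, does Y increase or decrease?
Y decreases

Taking the partial derivative:
∂Y/∂X = -8X

∂Y/∂X = -8X < 0 (assuming positive values)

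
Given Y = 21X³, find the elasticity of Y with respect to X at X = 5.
Elasticity = 3

Elasticity = (dY/dX) · (X/Y)

dY/dX = 63·X²
At X = 5: dY/dX = 1575, Y = 2625

Elasticity = 1575 · (5 / 2625) = 3

Interpretation: for a small percentage change in X, the percentage change in Y is approximately 3.00 times as large.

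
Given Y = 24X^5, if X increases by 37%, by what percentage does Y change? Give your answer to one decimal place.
382.6%

For Y = 24X^5:
If X → X(1 + 0.37)
Then Y → Y · (1 + 0.37)^5
     ≈ Y · 4.8262

Percentage change = ((1 + 0.37)^5 − 1) × 100% ≈ 382.6%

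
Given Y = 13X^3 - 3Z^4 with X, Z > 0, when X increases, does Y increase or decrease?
Y increases

Taking the partial derivative:
∂Y/∂X = 39X^2

∂Y/∂X = 39X^2 > 0 (assuming positive values)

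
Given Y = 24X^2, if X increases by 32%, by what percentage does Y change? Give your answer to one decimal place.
74.2%

For Y = 24X^2:
If X → X(1 + 0.32)
Then Y → Y · (1 + 0.32)^2
     = Y · 1.7424

Percentage change = ((1 + 0.32)^2 − 1) × 100% ≈ 74.2%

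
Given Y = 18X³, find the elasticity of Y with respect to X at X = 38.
Elasticity = 3

Elasticity = (dY/dX) · (X/Y)

dY/dX = 54·X²
At X = 38: dY/dX = 77976, Y = 987696

Elasticity = 77976 · (38 / 987696) = 3

Interpretation: for a small percentage change in X, the percentage change in Y is approximately 3.00 times as large.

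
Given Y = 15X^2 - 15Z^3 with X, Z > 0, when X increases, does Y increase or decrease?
Y increases

Taking the partial derivative:
∂Y/∂X = 30X

∂Y/∂X = 30X > 0 (assuming positive values)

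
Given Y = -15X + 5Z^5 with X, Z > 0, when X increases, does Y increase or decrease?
Y decreases

Taking the partial derivative:
∂Y/∂X = -15

∂Y/∂X = -15 < 0 (assuming positive values)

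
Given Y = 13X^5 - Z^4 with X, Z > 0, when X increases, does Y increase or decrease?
Y increases

Taking the partial derivative:
∂Y/∂X = 65X^4

∂Y/∂X = 65X^4 > 0 (assuming positive values)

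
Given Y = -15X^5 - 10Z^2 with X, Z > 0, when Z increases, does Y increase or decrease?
Y decreases

Taking the partial derivative:
∂Y/∂Z = -20Z

∂Y/∂Z = -20Z < 0 (assuming positive values)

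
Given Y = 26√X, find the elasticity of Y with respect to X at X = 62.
Elasticity = 1/2

Elasticity = (dY/dX) · (X/Y)

dY/dX = 13/√X
At X = 62: dY/dX = 13·√62/62, Y = 26·√62

Elasticity = (13·√62/62) · (62 / (26·√62)) = 1/2

Interpretation: for a small percentage change in X, the percentage change in Y is approximately 0.50 times as large.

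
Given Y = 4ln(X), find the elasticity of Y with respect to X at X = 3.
Elasticity = 1/ln(3) ≈ 0.9102

Elasticity = (dY/dX) · (X/Y)

dY/dX = 4/X
At X = 3: dY/dX = 4/3, Y = 4·ln(3)

Elasticity = (4/3) · (3 / (4·ln(3))) = 1/ln(3) ≈ 0.9102

Interpretation: for a small percentage change in X, the percentage change in Y is approximately 0.91 times as large.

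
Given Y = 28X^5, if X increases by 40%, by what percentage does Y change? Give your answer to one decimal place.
437.8%

For Y = 28X^5:
If X → X(1 + 0.4)
Then Y → Y · (1 + 0.4)^5
     ≈ Y · 5.3782

Percentage change = ((1 + 0.4)^5 − 1) × 100% ≈ 437.8%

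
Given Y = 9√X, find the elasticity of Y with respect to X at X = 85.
Elasticity = 1/2

Elasticity = (dY/dX) · (X/Y)

dY/dX = 9/(2·√X)
At X = 85: dY/dX = 9·√85/170, Y = 9·√85

Elasticity = (9·√85/170) · (85 / (9·√85)) = 1/2

Interpretation: for a small percentage change in X, the percentage change in Y is approximately 0.50 times as large.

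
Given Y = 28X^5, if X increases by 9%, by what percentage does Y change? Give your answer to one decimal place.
53.9%

For Y = 28X^5:
If X → X(1 + 0.09)
Then Y → Y · (1 + 0.09)^5
     ≈ Y · 1.5386

Percentage change = ((1 + 0.09)^5 − 1) × 100% ≈ 53.9%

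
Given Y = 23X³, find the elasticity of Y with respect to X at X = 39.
Elasticity = 3

Elasticity = (dY/dX) · (X/Y)

dY/dX = 69·X²
At X = 39: dY/dX = 104949, Y = 1364337

Elasticity = 104949 · (39 / 1364337) = 3

Interpretation: for a small percentage change in X, the percentage change in Y is approximately 3.00 times as large.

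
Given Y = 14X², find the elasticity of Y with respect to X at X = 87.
Elasticity = 2

Elasticity = (dY/dX) · (X/Y)

dY/dX = 28·X
At X = 87: dY/dX = 2436, Y = 105966

Elasticity = 2436 · (87 / 105966) = 2

Interpretation: for a small percentage change in X, the percentage change in Y is approximately 2.00 times as large.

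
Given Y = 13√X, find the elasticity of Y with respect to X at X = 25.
Elasticity = 1/2

Elasticity = (dY/dX) · (X/Y)

dY/dX = 13/(2·√X)
At X = 25: dY/dX = 13/10, Y = 65

Elasticity = (13/10) · (25 / 65) = 1/2

Interpretation: for a small percentage change in X, the percentage change in Y is approximately 0.50 times as large.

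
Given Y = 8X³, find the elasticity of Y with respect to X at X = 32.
Elasticity = 3

Elasticity = (dY/dX) · (X/Y)

dY/dX = 24·X²
At X = 32: dY/dX = 24576, Y = 262144

Elasticity = 24576 · (32 / 262144) = 3

Interpretation: for a small percentage change in X, the percentage change in Y is approximately 3.00 times as large.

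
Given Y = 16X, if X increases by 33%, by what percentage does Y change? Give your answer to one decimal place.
33.0%

For Y = 16X:
If X → X(1 + 0.33)
Then Y → Y · (1 + 0.33)^1
     = Y · 1.3300

Percentage change = ((1 + 0.33)^1 − 1) × 100% = 33.0%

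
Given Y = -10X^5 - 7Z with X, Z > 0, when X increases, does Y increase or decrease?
Y decreases

Taking the partial derivative:
∂Y/∂X = -50X^4

∂Y/∂X = -50X^4 < 0 (assuming positive values)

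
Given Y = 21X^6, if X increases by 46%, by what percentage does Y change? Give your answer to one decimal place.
868.5%

For Y = 21X^6:
If X → X(1 + 0.46)
Then Y → Y · (1 + 0.46)^6
     ≈ Y · 9.6854

Percentage change = ((1 + 0.46)^6 − 1) × 100% ≈ 868.5%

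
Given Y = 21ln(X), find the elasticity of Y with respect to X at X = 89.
Elasticity = 1/ln(89) ≈ 0.2228

Elasticity = (dY/dX) · (X/Y)

dY/dX = 21/X
At X = 89: dY/dX = 21/89, Y = 21·ln(89)

Elasticity = (21/89) · (89 / (21·ln(89))) = 1/ln(89) ≈ 0.2228

Interpretation: for a small percentage change in X, the percentage change in Y is approximately 0.22 times as large.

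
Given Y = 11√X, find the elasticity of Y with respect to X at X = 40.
Elasticity = 1/2

Elasticity = (dY/dX) · (X/Y)

dY/dX = 11/(2·√X)
At X = 40: dY/dX = 11·√10/40, Y = 22·√10

Elasticity = (11·√10/40) · (40 / (22·√10)) = 1/2

Interpretation: for a small percentage change in X, the percentage change in Y is approximately 0.50 times as large.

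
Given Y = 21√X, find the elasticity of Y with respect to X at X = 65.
Elasticity = 1/2

Elasticity = (dY/dX) · (X/Y)

dY/dX = 21/(2·√X)
At X = 65: dY/dX = 21·√65/130, Y = 21·√65

Elasticity = (21·√65/130) · (65 / (21·√65)) = 1/2

Interpretation: for a small percentage change in X, the percentage change in Y is approximately 0.50 times as large.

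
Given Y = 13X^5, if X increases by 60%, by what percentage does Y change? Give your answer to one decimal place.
948.6%

For Y = 13X^5:
If X → X(1 + 0.6)
Then Y → Y · (1 + 0.6)^5
     ≈ Y · 10.4858

Percentage change = ((1 + 0.6)^5 − 1) × 100% ≈ 948.6%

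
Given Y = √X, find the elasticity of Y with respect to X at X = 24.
Elasticity = 1/2

Elasticity = (dY/dX) · (X/Y)

dY/dX = 1/(2·√X)
At X = 24: dY/dX = √6/24, Y = 2·√6

Elasticity = (√6/24) · (24 / (2·√6)) = 1/2

Interpretation: for a small percentage change in X, the percentage change in Y is approximately 0.50 times as large.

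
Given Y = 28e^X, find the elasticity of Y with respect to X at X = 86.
Elasticity = 86

Elasticity = (dY/dX) · (X/Y)

dY/dX = 28·e^X
At X = 86: dY/dX = 28·e^86, Y = 28·e^86

Elasticity = (28·e^86) · (86 / (28·e^86)) = 86

Interpretation: for a small percentage change in X, the percentage change in Y is approximately 86.00 times as large.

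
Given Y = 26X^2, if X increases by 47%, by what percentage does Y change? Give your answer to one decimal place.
116.1%

For Y = 26X^2:
If X → X(1 + 0.47)
Then Y → Y · (1 + 0.47)^2
     = Y · 2.1609

Percentage change = ((1 + 0.47)^2 − 1) × 100% ≈ 116.1%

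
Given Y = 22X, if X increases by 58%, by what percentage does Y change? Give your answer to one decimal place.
58.0%

For Y = 22X:
If X → X(1 + 0.58)
Then Y → Y · (1 + 0.58)^1
     = Y · 1.5800

Percentage change = ((1 + 0.58)^1 − 1) × 100% = 58.0%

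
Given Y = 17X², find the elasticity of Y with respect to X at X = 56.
Elasticity = 2

Elasticity = (dY/dX) · (X/Y)

dY/dX = 34·X
At X = 56: dY/dX = 1904, Y = 53312

Elasticity = 1904 · (56 / 53312) = 2

Interpretation: for a small percentage change in X, the percentage change in Y is approximately 2.00 times as large.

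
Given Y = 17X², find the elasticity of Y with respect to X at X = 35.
Elasticity = 2

Elasticity = (dY/dX) · (X/Y)

dY/dX = 34·X
At X = 35: dY/dX = 1190, Y = 20825

Elasticity = 1190 · (35 / 20825) = 2

Interpretation: for a small percentage change in X, the percentage change in Y is approximately 2.00 times as large.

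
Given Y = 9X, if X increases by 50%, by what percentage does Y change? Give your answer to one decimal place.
50.0%

For Y = 9X:
If X → X(1 + 0.5)
Then Y → Y · (1 + 0.5)^1
     = Y · 1.5000

Percentage change = ((1 + 0.5)^1 − 1) × 100% = 50.0%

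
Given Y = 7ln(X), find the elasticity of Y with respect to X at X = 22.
Elasticity = 1/ln(22) ≈ 0.3235

Elasticity = (dY/dX) · (X/Y)

dY/dX = 7/X
At X = 22: dY/dX = 7/22, Y = 7·ln(22)

Elasticity = (7/22) · (22 / (7·ln(22))) = 1/ln(22) ≈ 0.3235

Interpretation: for a small percentage change in X, the percentage change in Y is approximately 0.32 times as large.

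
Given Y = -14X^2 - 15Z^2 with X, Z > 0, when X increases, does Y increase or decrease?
Y decreases

Taking the partial derivative:
∂Y/∂X = -28X

∂Y/∂X = -28X < 0 (assuming positive values)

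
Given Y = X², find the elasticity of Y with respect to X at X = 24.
Elasticity = 2

Elasticity = (dY/dX) · (X/Y)

dY/dX = 2·X
At X = 24: dY/dX = 48, Y = 576

Elasticity = 48 · (24 / 576) = 2

Interpretation: for a small percentage change in X, the percentage change in Y is approximately 2.00 times as large.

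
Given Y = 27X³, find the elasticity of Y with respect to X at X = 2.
Elasticity = 3

Elasticity = (dY/dX) · (X/Y)

dY/dX = 81·X²
At X = 2: dY/dX = 324, Y = 216

Elasticity = 324 · (2 / 216) = 3

Interpretation: for a small percentage change in X, the percentage change in Y is approximately 3.00 times as large.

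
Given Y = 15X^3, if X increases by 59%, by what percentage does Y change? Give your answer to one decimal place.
302.0%

For Y = 15X^3:
If X → X(1 + 0.59)
Then Y → Y · (1 + 0.59)^3
     ≈ Y · 4.0197

Percentage change = ((1 + 0.59)^3 − 1) × 100% ≈ 302.0%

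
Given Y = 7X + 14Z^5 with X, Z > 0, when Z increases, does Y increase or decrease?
Y increases

Taking the partial derivative:
∂Y/∂Z = 70Z^4

∂Y/∂Z = 70Z^4 > 0 (assuming positive values)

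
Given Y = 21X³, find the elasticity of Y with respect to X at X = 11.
Elasticity = 3

Elasticity = (dY/dX) · (X/Y)

dY/dX = 63·X²
At X = 11: dY/dX = 7623, Y = 27951

Elasticity = 7623 · (11 / 27951) = 3

Interpretation: for a small percentage change in X, the percentage change in Y is approximately 3.00 times as large.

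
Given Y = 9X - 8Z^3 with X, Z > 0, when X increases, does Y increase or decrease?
Y increases

Taking the partial derivative:
∂Y/∂X = 9

∂Y/∂X = 9 > 0 (assuming positive values)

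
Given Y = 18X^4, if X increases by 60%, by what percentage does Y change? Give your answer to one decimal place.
555.4%

For Y = 18X^4:
If X → X(1 + 0.6)
Then Y → Y · (1 + 0.6)^4
     = Y · 6.5536

Percentage change = ((1 + 0.6)^4 − 1) × 100% ≈ 555.4%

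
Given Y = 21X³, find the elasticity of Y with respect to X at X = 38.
Elasticity = 3

Elasticity = (dY/dX) · (X/Y)

dY/dX = 63·X²
At X = 38: dY/dX = 90972, Y = 1152312

Elasticity = 90972 · (38 / 1152312) = 3

Interpretation: for a small percentage change in X, the percentage change in Y is approximately 3.00 times as large.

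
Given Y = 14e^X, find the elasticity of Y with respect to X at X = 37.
Elasticity = 37

Elasticity = (dY/dX) · (X/Y)

dY/dX = 14·e^X
At X = 37: dY/dX = 14·e^37, Y = 14·e^37

Elasticity = (14·e^37) · (37 / (14·e^37)) = 37

Interpretation: for a small percentage change in X, the percentage change in Y is approximately 37.00 times as large.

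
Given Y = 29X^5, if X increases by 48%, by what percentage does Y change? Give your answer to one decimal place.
610.1%

For Y = 29X^5:
If X → X(1 + 0.48)
Then Y → Y · (1 + 0.48)^5
     ≈ Y · 7.1008

Percentage change = ((1 + 0.48)^5 − 1) × 100% ≈ 610.1%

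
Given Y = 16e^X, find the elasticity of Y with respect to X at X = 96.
Elasticity = 96

Elasticity = (dY/dX) · (X/Y)

dY/dX = 16·e^X
At X = 96: dY/dX = 16·e^96, Y = 16·e^96

Elasticity = (16·e^96) · (96 / (16·e^96)) = 96

Interpretation: for a small percentage change in X, the percentage change in Y is approximately 96.00 times as large.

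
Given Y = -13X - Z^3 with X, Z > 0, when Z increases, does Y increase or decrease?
Y decreases

Taking the partial derivative:
∂Y/∂Z = -3Z^2

∂Y/∂Z = -3Z^2 < 0 (assuming positive values)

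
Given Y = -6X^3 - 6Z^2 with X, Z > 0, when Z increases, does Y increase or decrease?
Y decreases

Taking the partial derivative:
∂Y/∂Z = -12Z

∂Y/∂Z = -12Z < 0 (assuming positive values)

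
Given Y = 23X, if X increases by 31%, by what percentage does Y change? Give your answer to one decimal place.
31.0%

For Y = 23X:
If X → X(1 + 0.31)
Then Y → Y · (1 + 0.31)^1
     = Y · 1.3100

Percentage change = ((1 + 0.31)^1 − 1) × 100% = 31.0%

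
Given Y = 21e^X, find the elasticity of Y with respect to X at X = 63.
Elasticity = 63

Elasticity = (dY/dX) · (X/Y)

dY/dX = 21·e^X
At X = 63: dY/dX = 21·e^63, Y = 21·e^63

Elasticity = (21·e^63) · (63 / (21·e^63)) = 63

Interpretation: for a small percentage change in X, the percentage change in Y is approximately 63.00 times as large.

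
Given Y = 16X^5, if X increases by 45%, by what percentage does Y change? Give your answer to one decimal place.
541.0%

For Y = 16X^5:
If X → X(1 + 0.45)
Then Y → Y · (1 + 0.45)^5
     ≈ Y · 6.4097

Percentage change = ((1 + 0.45)^5 − 1) × 100% ≈ 541.0%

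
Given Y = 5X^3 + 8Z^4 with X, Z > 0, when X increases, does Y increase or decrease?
Y increases

Taking the partial derivative:
∂Y/∂X = 15X^2

∂Y/∂X = 15X^2 > 0 (assuming positive values)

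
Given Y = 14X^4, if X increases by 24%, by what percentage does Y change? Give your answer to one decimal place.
136.4%

For Y = 14X^4:
If X → X(1 + 0.24)
Then Y → Y · (1 + 0.24)^4
     ≈ Y · 2.3642

Percentage change = ((1 + 0.24)^4 − 1) × 100% ≈ 136.4%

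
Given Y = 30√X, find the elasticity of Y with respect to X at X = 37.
Elasticity = 1/2

Elasticity = (dY/dX) · (X/Y)

dY/dX = 15/√X
At X = 37: dY/dX = 15·√37/37, Y = 30·√37

Elasticity = (15·√37/37) · (37 / (30·√37)) = 1/2

Interpretation: for a small percentage change in X, the percentage change in Y is approximately 0.50 times as large.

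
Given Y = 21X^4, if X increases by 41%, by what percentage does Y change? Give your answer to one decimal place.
295.3%

For Y = 21X^4:
If X → X(1 + 0.41)
Then Y → Y · (1 + 0.41)^4
     ≈ Y · 3.9525

Percentage change = ((1 + 0.41)^4 − 1) × 100% ≈ 295.3%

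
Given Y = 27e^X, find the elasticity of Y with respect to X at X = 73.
Elasticity = 73

Elasticity = (dY/dX) · (X/Y)

dY/dX = 27·e^X
At X = 73: dY/dX = 27·e^73, Y = 27·e^73

Elasticity = (27·e^73) · (73 / (27·e^73)) = 73

Interpretation: for a small percentage change in X, the percentage change in Y is approximately 73.00 times as large.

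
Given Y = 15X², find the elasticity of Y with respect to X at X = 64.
Elasticity = 2

Elasticity = (dY/dX) · (X/Y)

dY/dX = 30·X
At X = 64: dY/dX = 1920, Y = 61440

Elasticity = 1920 · (64 / 61440) = 2

Interpretation: for a small percentage change in X, the percentage change in Y is approximately 2.00 times as large.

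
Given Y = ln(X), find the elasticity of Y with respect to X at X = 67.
Elasticity = 1/ln(67) ≈ 0.2378

Elasticity = (dY/dX) · (X/Y)

dY/dX = 1/X
At X = 67: dY/dX = 1/67, Y = ln(67)

Elasticity = (1/67) · (67 / (ln(67))) = 1/ln(67) ≈ 0.2378

Interpretation: for a small percentage change in X, the percentage change in Y is approximately 0.24 times as large.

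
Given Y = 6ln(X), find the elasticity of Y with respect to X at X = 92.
Elasticity = 1/ln(92) ≈ 0.2212

Elasticity = (dY/dX) · (X/Y)

dY/dX = 6/X
At X = 92: dY/dX = 3/46, Y = 6·ln(92)

Elasticity = (3/46) · (92 / (6·ln(92))) = 1/ln(92) ≈ 0.2212

Interpretation: for a small percentage change in X, the percentage change in Y is approximately 0.22 times as large.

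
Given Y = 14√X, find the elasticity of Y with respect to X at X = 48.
Elasticity = 1/2

Elasticity = (dY/dX) · (X/Y)

dY/dX = 7/√X
At X = 48: dY/dX = 7·√3/12, Y = 56·√3

Elasticity = (7·√3/12) · (48 / (56·√3)) = 1/2

Interpretation: for a small percentage change in X, the percentage change in Y is approximately 0.50 times as large.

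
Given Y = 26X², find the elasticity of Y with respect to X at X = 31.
Elasticity = 2

Elasticity = (dY/dX) · (X/Y)

dY/dX = 52·X
At X = 31: dY/dX = 1612, Y = 24986

Elasticity = 1612 · (31 / 24986) = 2

Interpretation: for a small percentage change in X, the percentage change in Y is approximately 2.00 times as large.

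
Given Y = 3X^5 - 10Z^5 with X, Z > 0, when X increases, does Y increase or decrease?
Y increases

Taking the partial derivative:
∂Y/∂X = 15X^4

∂Y/∂X = 15X^4 > 0 (assuming positive values)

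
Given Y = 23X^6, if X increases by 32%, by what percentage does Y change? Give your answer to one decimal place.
429.0%

For Y = 23X^6:
If X → X(1 + 0.32)
Then Y → Y · (1 + 0.32)^6
     ≈ Y · 5.2899

Percentage change = ((1 + 0.32)^6 − 1) × 100% ≈ 429.0%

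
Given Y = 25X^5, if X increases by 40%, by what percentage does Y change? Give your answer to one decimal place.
437.8%

For Y = 25X^5:
If X → X(1 + 0.4)
Then Y → Y · (1 + 0.4)^5
     ≈ Y · 5.3782

Percentage change = ((1 + 0.4)^5 − 1) × 100% ≈ 437.8%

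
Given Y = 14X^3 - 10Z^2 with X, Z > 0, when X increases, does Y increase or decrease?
Y increases

Taking the partial derivative:
∂Y/∂X = 42X^2

∂Y/∂X = 42X^2 > 0 (assuming positive values)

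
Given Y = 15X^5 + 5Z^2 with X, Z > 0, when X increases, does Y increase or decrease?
Y increases

Taking the partial derivative:
∂Y/∂X = 75X^4

∂Y/∂X = 75X^4 > 0 (assuming positive values)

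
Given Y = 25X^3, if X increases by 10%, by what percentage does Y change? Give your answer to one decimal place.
33.1%

For Y = 25X^3:
If X → X(1 + 0.1)
Then Y → Y · (1 + 0.1)^3
     = Y · 1.3310

Percentage change = ((1 + 0.1)^3 − 1) × 100% = 33.1%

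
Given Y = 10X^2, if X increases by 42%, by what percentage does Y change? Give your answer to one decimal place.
101.6%

For Y = 10X^2:
If X → X(1 + 0.42)
Then Y → Y · (1 + 0.42)^2
     = Y · 2.0164

Percentage change = ((1 + 0.42)^2 − 1) × 100% ≈ 101.6%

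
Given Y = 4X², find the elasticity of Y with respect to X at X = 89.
Elasticity = 2

Elasticity = (dY/dX) · (X/Y)

dY/dX = 8·X
At X = 89: dY/dX = 712, Y = 31684

Elasticity = 712 · (89 / 31684) = 2

Interpretation: for a small percentage change in X, the percentage change in Y is approximately 2.00 times as large.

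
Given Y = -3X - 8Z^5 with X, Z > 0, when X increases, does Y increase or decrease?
Y decreases

Taking the partial derivative:
∂Y/∂X = -3

∂Y/∂X = -3 < 0 (assuming positive values)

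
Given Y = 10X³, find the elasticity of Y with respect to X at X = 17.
Elasticity = 3

Elasticity = (dY/dX) · (X/Y)

dY/dX = 30·X²
At X = 17: dY/dX = 8670, Y = 49130

Elasticity = 8670 · (17 / 49130) = 3

Interpretation: for a small percentage change in X, the percentage change in Y is approximately 3.00 times as large.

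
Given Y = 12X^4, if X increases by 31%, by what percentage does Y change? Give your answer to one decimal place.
194.5%

For Y = 12X^4:
If X → X(1 + 0.31)
Then Y → Y · (1 + 0.31)^4
     ≈ Y · 2.9450

Percentage change = ((1 + 0.31)^4 − 1) × 100% ≈ 194.5%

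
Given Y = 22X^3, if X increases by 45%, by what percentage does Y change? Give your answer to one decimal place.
204.9%

For Y = 22X^3:
If X → X(1 + 0.45)
Then Y → Y · (1 + 0.45)^3
     ≈ Y · 3.0486

Percentage change = ((1 + 0.45)^3 − 1) × 100% ≈ 204.9%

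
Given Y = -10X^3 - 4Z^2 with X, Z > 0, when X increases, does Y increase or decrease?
Y decreases

Taking the partial derivative:
∂Y/∂X = -30X^2

∂Y/∂X = -30X^2 < 0 (assuming positive values)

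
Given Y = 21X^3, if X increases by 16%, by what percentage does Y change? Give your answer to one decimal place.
56.1%

For Y = 21X^3:
If X → X(1 + 0.16)
Then Y → Y · (1 + 0.16)^3
     ≈ Y · 1.5609

Percentage change = ((1 + 0.16)^3 − 1) × 100% ≈ 56.1%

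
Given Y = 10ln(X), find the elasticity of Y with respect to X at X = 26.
Elasticity = 1/ln(26) ≈ 0.3069

Elasticity = (dY/dX) · (X/Y)

dY/dX = 10/X
At X = 26: dY/dX = 5/13, Y = 10·ln(26)

Elasticity = (5/13) · (26 / (10·ln(26))) = 1/ln(26) ≈ 0.3069

Interpretation: for a small percentage change in X, the percentage change in Y is approximately 0.31 times as large.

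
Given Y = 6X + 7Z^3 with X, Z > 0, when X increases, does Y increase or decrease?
Y increases

Taking the partial derivative:
∂Y/∂X = 6

∂Y/∂X = 6 > 0 (assuming positive values)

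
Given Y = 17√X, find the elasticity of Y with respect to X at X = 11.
Elasticity = 1/2

Elasticity = (dY/dX) · (X/Y)

dY/dX = 17/(2·√X)
At X = 11: dY/dX = 17·√11/22, Y = 17·√11

Elasticity = (17·√11/22) · (11 / (17·√11)) = 1/2

Interpretation: for a small percentage change in X, the percentage change in Y is approximately 0.50 times as large.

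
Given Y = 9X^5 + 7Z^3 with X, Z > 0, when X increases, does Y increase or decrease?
Y increases

Taking the partial derivative:
∂Y/∂X = 45X^4

∂Y/∂X = 45X^4 > 0 (assuming positive values)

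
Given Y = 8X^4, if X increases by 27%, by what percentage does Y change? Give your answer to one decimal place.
160.1%

For Y = 8X^4:
If X → X(1 + 0.27)
Then Y → Y · (1 + 0.27)^4
     ≈ Y · 2.6014

Percentage change = ((1 + 0.27)^4 − 1) × 100% ≈ 160.1%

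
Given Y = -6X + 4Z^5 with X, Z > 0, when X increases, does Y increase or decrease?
Y decreases

Taking the partial derivative:
∂Y/∂X = -6

∂Y/∂X = -6 < 0 (assuming positive values)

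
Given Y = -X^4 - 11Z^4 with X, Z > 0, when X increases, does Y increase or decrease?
Y decreases

Taking the partial derivative:
∂Y/∂X = -4X^3

∂Y/∂X = -4X^3 < 0 (assuming positive values)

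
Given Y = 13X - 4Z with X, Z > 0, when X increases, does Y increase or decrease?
Y increases

Taking the partial derivative:
∂Y/∂X = 13

∂Y/∂X = 13 > 0 (assuming positive values)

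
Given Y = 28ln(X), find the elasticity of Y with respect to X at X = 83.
Elasticity = 1/ln(83) ≈ 0.2263

Elasticity = (dY/dX) · (X/Y)

dY/dX = 28/X
At X = 83: dY/dX = 28/83, Y = 28·ln(83)

Elasticity = (28/83) · (83 / (28·ln(83))) = 1/ln(83) ≈ 0.2263

Interpretation: for a small percentage change in X, the percentage change in Y is approximately 0.23 times as large.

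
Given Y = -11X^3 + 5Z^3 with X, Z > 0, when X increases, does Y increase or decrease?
Y decreases

Taking the partial derivative:
∂Y/∂X = -33X^2

∂Y/∂X = -33X^2 < 0 (assuming positive values)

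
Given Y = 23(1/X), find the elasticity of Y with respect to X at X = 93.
Elasticity = -1

Elasticity = (dY/dX) · (X/Y)

dY/dX = -23/X²
At X = 93: dY/dX = -23/8649, Y = 23/93

Elasticity = (-23/8649) · (93 / (23/93)) = -1

Interpretation: for a small percentage change in X, the percentage change in Y is approximately -1.00 times as large.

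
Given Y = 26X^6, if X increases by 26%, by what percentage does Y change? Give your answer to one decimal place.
300.2%

For Y = 26X^6:
If X → X(1 + 0.26)
Then Y → Y · (1 + 0.26)^6
     ≈ Y · 4.0015

Percentage change = ((1 + 0.26)^6 − 1) × 100% ≈ 300.2%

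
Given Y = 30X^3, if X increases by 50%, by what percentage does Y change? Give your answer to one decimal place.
237.5%

For Y = 30X^3:
If X → X(1 + 0.5)
Then Y → Y · (1 + 0.5)^3
     = Y · 3.3750

Percentage change = ((1 + 0.5)^3 − 1) × 100% = 237.5%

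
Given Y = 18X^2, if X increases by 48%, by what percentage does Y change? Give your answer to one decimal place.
119.0%

For Y = 18X^2:
If X → X(1 + 0.48)
Then Y → Y · (1 + 0.48)^2
     = Y · 2.1904

Percentage change = ((1 + 0.48)^2 − 1) × 100% ≈ 119.0%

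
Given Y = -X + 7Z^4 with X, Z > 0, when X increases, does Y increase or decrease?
Y decreases

Taking the partial derivative:
∂Y/∂X = -1

∂Y/∂X = -1 < 0 (assuming positive values)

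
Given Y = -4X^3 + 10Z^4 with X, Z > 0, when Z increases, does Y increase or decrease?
Y increases

Taking the partial derivative:
∂Y/∂Z = 40Z^3

∂Y/∂Z = 40Z^3 > 0 (assuming positive values)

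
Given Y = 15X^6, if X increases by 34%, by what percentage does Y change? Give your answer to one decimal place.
478.9%

For Y = 15X^6:
If X → X(1 + 0.34)
Then Y → Y · (1 + 0.34)^6
     ≈ Y · 5.7893

Percentage change = ((1 + 0.34)^6 − 1) × 100% ≈ 478.9%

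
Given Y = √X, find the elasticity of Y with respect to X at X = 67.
Elasticity = 1/2

Elasticity = (dY/dX) · (X/Y)

dY/dX = 1/(2·√X)
At X = 67: dY/dX = √67/134, Y = √67

Elasticity = (√67/134) · (67 / (√67)) = 1/2

Interpretation: for a small percentage change in X, the percentage change in Y is approximately 0.50 times as large.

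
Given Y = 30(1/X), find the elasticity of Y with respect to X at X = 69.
Elasticity = -1

Elasticity = (dY/dX) · (X/Y)

dY/dX = -30/X²
At X = 69: dY/dX = -10/1587, Y = 10/23

Elasticity = (-10/1587) · (69 / (10/23)) = -1

Interpretation: for a small percentage change in X, the percentage change in Y is approximately -1.00 times as large.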